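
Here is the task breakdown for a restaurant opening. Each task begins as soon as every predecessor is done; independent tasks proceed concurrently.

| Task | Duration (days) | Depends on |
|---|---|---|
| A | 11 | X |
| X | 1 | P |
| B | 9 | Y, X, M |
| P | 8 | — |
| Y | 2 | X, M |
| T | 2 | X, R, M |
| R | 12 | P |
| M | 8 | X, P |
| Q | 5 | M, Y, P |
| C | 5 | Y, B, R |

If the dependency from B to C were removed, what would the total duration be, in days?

With the dependency in place, P→X→M→Y→B→C = 8+1+8+2+9+5 = 33 sets the finish at 33 days.
Without B→C, C's earliest start moves from 28 to 20.
After: P→X→M→Y→B = 8+1+8+2+9 = 28 → 28 days.

28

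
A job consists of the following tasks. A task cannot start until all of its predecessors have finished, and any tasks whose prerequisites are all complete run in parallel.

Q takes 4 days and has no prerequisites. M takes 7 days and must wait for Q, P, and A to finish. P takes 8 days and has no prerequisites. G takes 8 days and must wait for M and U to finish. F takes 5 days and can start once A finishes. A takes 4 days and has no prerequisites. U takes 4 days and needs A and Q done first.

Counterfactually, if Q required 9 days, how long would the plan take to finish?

Actual critical path: P→M→G = 8+7+8 = 23 ⇒ 23 days.
The longest path through Q is only 19 days, so Q has float 4.
Now Q→M→G = 9+7+8 = 24 is longest, so the finish becomes 24 days.

24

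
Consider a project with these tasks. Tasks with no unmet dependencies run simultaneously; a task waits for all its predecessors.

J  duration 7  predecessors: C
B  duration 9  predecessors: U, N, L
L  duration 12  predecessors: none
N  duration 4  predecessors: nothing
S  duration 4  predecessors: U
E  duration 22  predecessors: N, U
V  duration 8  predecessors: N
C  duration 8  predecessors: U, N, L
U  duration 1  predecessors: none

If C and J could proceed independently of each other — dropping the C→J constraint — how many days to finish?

26

Original critical path: L→C→J = 12+8+7 = 27 ⇒ 27 days.
Without C→J, J's earliest start moves from 20 to 0.
The longest chain is now N→E = 4+22 = 26, so the schedule takes 26 days.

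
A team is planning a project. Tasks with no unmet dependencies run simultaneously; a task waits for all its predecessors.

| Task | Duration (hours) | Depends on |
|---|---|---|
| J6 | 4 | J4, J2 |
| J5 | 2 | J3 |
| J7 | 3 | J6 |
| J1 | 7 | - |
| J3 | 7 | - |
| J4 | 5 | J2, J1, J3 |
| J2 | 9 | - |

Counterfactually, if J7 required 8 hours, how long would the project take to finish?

26

Critical path before the change: J2→J4→J6→J7 = 9+5+4+3 = 21 giving 21 hours.
Since J7 is critical, the +5 change carries straight to that chain (now 26 hours).
The critical path is still J2→J4→J6→J7; finish is now 26 hours.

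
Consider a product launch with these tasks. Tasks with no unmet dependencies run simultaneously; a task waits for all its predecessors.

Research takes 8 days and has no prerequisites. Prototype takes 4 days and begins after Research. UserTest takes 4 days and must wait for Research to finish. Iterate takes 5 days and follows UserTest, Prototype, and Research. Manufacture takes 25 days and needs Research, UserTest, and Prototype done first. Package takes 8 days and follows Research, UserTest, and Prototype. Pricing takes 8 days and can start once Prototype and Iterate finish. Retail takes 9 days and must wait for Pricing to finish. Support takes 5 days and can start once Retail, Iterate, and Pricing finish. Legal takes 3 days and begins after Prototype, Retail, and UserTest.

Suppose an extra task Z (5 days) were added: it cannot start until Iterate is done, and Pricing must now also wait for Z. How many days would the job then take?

Originally the job takes 39 days.
With Z inserted, Pricing now waits for max(Prototype, Iterate, Z).
New critical path: Research→Prototype→Iterate→Z→Pricing→Retail→Support = 8+4+5+5+8+9+5 = 44 ⇒ 44 days.

44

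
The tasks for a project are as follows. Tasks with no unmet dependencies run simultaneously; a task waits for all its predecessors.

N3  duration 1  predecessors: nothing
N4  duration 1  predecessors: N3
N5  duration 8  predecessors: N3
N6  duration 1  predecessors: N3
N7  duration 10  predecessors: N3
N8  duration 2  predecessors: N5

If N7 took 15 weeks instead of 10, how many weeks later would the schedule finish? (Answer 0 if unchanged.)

5

As given, the longest chain is N3→N7 = 1+10 = 11, so the finish is 11 weeks.
Since N7 is critical, the +5 change carries straight to that chain (now 16 weeks).
The critical path is still N3→N7; finish is now 16 weeks.
Change in finish: 16 − 11 = +5 weeks.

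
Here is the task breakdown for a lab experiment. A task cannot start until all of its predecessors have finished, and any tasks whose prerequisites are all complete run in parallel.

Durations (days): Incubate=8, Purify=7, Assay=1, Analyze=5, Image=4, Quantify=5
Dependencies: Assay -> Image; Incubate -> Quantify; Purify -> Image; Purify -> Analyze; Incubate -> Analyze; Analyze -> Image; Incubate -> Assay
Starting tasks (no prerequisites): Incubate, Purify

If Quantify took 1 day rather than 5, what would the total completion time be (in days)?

The binding path is Incubate→Analyze→Image = 8+5+4 = 17; finish at 17 days.
The longest path through Quantify is only 13 days, so Quantify has float 4.
The critical path is still Incubate→Analyze→Image; finish is now 17 days.

17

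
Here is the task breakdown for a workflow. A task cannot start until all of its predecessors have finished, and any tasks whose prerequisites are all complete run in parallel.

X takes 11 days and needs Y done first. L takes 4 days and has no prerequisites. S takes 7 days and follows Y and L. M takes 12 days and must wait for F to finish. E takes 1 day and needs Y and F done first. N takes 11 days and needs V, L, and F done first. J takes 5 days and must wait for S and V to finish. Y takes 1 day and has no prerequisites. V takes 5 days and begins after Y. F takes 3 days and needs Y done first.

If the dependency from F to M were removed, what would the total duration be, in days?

17

Original critical path: Y→V→N = 1+5+11 = 17 ⇒ 17 days.
Without F→M, M's earliest start moves from 4 to 0.
The longest chain is now Y→V→N = 1+5+11 = 17, so the plan takes 17 days.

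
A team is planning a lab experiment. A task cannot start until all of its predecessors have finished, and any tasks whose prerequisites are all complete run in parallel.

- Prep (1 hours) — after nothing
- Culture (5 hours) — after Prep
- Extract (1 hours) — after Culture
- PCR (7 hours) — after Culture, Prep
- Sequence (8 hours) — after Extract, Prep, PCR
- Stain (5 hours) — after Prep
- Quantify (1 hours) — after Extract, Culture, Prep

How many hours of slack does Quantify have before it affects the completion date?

13

The longest chain is Prep→Culture→PCR→Sequence = 1+5+7+8 = 21; overall finish 21 hours.
Longest path through Quantify: 8 hours (earliest finish 8, latest finish 21).
Slack of Quantify = 20 − 7 = 13 hours.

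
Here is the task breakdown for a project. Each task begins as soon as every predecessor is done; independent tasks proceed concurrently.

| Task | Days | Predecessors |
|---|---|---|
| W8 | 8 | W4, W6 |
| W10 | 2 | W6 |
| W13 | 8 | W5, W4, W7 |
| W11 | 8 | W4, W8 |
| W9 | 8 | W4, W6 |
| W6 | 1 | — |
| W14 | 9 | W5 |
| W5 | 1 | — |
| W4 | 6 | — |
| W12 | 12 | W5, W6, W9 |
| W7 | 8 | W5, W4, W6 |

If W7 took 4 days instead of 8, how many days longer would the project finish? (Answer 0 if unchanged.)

0

Critical path before the change: W4→W9→W12 = 6+8+12 = 26 giving 26 days.
W7 is off the critical path — its longest chain is 22 days, giving 4 of slack.
That remains the longest chain; total 26 days.
Change in finish: 26 − 26 = +0 days.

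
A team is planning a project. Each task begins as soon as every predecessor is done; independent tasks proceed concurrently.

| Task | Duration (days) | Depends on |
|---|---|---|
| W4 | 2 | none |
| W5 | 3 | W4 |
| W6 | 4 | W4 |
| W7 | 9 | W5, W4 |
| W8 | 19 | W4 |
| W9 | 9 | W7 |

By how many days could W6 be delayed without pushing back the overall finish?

17

Critical path: W4→W5→W7→W9 = 2+3+9+9 = 23, so the finish is 23 days.
The longest chain containing W6 totals 6 days.
Slack of W6 = 19 − 2 = 17 days.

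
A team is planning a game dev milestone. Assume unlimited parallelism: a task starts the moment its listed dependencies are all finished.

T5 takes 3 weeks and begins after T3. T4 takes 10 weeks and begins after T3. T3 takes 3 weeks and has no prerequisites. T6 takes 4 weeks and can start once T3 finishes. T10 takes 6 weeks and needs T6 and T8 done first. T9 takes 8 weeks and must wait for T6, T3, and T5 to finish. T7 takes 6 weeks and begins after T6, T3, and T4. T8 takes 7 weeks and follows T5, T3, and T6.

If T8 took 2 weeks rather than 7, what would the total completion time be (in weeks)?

The binding path is T3→T6→T8→T10 = 3+4+7+6 = 20; finish at 20 weeks.
T8 lies on that path, so at 2 weeks the path becomes 15 weeks.
Now T3→T4→T7 = 3+10+6 = 19 is longest, so the finish becomes 19 weeks.

19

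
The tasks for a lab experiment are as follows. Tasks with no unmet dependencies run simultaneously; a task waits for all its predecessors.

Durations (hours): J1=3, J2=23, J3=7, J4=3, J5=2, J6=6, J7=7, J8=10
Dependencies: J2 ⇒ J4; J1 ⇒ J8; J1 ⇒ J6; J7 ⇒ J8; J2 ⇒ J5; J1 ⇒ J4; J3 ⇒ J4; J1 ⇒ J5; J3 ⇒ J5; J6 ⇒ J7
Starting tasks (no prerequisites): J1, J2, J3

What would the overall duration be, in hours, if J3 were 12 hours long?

As given, the longest chain is J1→J6→J7→J8 = 3+6+7+10 = 26, so the finish is 26 hours.
The longest path through J3 is only 10 hours, so J3 has float 16.
The critical path is still J1→J6→J7→J8; finish is now 26 hours.

26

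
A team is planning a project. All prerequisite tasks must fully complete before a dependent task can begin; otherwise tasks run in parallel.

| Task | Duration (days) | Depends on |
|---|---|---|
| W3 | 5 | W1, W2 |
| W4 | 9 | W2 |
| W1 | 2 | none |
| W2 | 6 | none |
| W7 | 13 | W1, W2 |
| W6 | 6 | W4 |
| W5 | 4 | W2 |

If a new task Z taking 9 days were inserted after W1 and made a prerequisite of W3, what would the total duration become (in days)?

21

Originally the schedule takes 21 days.
With Z inserted, W3 now waits for max(W1, W2, Z).
New critical path: W2→W4→W6 = 6+9+6 = 21 ⇒ 21 days.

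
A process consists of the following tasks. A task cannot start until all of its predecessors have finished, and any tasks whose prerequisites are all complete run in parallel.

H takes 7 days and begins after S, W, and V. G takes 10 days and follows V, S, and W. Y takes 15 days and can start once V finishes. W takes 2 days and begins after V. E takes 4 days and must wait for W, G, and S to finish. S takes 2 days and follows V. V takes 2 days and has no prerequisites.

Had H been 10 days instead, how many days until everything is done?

18

Critical path before the change: V→S→G→E = 2+2+10+4 = 18 giving 18 days.
H is off the critical path — its longest chain is 11 days, giving 7 of slack.
No other chain overtakes it, so the finish is 18 days.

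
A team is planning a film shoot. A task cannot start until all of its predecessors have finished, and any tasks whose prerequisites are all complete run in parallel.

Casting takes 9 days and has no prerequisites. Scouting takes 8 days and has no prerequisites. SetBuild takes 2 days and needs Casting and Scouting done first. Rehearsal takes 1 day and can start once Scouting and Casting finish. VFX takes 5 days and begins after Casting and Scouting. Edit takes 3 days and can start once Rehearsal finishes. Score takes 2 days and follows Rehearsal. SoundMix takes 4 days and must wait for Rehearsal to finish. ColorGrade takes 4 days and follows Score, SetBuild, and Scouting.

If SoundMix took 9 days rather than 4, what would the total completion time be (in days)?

19

Baseline: Casting→Rehearsal→Score→ColorGrade = 9+1+2+4 = 16 → 16 days.
The longest path through SoundMix is only 14 days, so SoundMix has float 2.
Now Casting→Rehearsal→SoundMix = 9+1+9 = 19 is longest, so the finish becomes 19 days.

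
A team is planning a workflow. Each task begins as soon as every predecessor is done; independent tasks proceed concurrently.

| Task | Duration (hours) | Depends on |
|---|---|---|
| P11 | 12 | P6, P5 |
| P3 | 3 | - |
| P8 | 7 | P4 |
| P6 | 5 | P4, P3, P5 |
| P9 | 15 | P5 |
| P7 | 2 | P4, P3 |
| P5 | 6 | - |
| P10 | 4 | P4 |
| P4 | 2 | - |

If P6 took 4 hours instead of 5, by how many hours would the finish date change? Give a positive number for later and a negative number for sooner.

-1

Critical path before the change: P5→P6→P11 = 6+5+12 = 23 giving 23 hours.
Since P6 is critical, the -1 change carries straight to that chain (now 22 hours).
The critical path is still P5→P6→P11; finish is now 22 hours.
Change in finish: 22 − 23 = -1 hours.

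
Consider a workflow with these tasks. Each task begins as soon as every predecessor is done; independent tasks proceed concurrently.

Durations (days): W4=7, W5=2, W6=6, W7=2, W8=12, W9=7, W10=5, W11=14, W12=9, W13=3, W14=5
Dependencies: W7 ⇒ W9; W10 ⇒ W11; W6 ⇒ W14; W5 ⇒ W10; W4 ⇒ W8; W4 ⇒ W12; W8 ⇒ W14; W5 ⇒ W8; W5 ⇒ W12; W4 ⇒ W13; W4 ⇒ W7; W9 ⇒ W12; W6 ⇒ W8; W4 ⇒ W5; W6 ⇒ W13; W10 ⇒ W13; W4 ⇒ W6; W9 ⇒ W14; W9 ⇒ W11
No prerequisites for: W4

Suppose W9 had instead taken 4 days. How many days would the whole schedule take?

30

Critical path before the change: W4→W7→W9→W11 = 7+2+7+14 = 30 giving 30 days.
Since W9 is critical, the -3 change carries straight to that chain (now 27 days).
New critical path: W4→W6→W8→W14 = 7+6+12+5 = 30 ⇒ 30 days.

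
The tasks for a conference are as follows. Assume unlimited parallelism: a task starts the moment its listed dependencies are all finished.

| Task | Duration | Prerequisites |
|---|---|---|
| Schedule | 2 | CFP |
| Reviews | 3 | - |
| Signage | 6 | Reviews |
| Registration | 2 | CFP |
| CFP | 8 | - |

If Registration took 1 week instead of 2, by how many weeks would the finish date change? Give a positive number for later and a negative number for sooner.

Critical path before the change: CFP→Registration = 8+2 = 10 giving 10 weeks.
Registration lies on that path, so at 1 week the path becomes 9 weeks.
New critical path: CFP→Schedule = 8+2 = 10 ⇒ 10 weeks.
Change in finish: 10 − 10 = +0 weeks.

0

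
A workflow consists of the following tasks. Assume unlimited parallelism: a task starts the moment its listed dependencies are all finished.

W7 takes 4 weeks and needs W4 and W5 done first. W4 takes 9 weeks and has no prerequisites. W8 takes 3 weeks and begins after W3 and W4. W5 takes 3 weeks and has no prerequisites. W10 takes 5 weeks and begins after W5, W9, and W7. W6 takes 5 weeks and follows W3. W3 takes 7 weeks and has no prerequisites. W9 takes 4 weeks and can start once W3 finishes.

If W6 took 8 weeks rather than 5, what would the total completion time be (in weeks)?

18

Actual critical path: W4→W7→W10 = 9+4+5 = 18 ⇒ 18 weeks.
W6 has 6 weeks of float (longest path through it is 12).
That remains the longest chain; total 18 weeks.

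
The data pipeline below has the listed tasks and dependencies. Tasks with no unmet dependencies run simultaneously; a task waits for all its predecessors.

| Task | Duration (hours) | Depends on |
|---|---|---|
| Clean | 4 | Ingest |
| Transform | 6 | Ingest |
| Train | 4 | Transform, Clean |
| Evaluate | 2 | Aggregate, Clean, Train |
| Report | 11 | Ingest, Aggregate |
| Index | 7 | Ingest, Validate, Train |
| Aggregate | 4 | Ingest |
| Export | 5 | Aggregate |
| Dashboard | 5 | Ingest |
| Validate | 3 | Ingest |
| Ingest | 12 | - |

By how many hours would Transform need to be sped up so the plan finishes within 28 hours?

1

Current finish: 29 hours; target: 28.
Transform is on every critical path, so each hour cut from Transform cuts the finish by one (this holds down to a finish of 27).
Need 29 − 28 = 1 hour off Transform → Transform becomes 5 hours, finish becomes 28.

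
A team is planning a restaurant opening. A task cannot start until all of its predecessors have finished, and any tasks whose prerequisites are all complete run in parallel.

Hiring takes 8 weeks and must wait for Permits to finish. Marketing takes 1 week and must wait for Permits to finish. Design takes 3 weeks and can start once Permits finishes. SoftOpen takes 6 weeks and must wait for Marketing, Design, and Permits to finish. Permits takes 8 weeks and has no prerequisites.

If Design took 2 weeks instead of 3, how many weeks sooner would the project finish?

1

As given, the longest chain is Permits→Design→SoftOpen = 8+3+6 = 17, so the finish is 17 weeks.
Since Design is critical, the -1 change carries straight to that chain (now 16 weeks).
The critical path is still Permits→Design→SoftOpen; finish is now 16 weeks.
Change in finish: 16 − 17 = -1 weeks.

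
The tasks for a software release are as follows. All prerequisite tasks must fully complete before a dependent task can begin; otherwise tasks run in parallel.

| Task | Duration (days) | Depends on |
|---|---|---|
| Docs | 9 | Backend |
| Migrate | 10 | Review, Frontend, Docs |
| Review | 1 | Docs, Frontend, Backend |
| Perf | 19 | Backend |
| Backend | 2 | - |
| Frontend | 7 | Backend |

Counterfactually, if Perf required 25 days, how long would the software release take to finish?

27

Baseline: Backend→Docs→Review→Migrate = 2+9+1+10 = 22 → 22 days.
The longest path through Perf is only 21 days, so Perf has float 1.
Now Backend→Perf = 2+25 = 27 is longest, so the finish becomes 27 days.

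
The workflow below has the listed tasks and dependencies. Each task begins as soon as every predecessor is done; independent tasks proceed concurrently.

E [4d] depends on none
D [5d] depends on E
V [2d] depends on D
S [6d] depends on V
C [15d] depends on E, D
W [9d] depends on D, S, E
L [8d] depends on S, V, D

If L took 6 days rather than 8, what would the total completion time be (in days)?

26

Critical path before the change: E→D→V→S→W = 4+5+2+6+9 = 26 giving 26 days.
L has 1 day of float (longest path through it is 25).
The critical path is still E→D→V→S→W; finish is now 26 days.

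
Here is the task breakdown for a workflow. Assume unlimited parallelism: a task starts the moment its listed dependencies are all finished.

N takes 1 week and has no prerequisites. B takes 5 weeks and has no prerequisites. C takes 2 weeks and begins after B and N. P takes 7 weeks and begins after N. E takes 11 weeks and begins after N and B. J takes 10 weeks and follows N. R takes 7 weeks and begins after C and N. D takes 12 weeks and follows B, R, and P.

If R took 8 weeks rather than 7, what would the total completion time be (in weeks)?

Baseline: B→C→R→D = 5+2+7+12 = 26 → 26 weeks.
R lies on that path, so at 8 weeks the path becomes 27 weeks.
The critical path is still B→C→R→D; finish is now 27 weeks.

27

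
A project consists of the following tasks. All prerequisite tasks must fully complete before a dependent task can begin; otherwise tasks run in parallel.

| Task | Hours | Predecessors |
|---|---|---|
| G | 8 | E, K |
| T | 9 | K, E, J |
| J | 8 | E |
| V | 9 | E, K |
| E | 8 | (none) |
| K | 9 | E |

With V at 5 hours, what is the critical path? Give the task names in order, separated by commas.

E, K, T

As given, the longest chain is E→K→V = 8+9+9 = 26, so the finish is 26 hours.
V lies on that path, so at 5 hours the path becomes 22 hours.
New critical path: E→K→T = 8+9+9 = 26 ⇒ 26 hours.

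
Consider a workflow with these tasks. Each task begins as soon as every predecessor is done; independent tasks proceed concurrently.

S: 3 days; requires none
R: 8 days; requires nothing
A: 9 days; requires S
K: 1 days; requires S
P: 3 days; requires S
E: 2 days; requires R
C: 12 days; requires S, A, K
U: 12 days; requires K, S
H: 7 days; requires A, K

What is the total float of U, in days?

8

The longest chain is S→A→C = 3+9+12 = 24; overall finish 24 days.
Longest path through U: 16 days (earliest finish 16, latest finish 24).
Float = 24 − 16 = 8.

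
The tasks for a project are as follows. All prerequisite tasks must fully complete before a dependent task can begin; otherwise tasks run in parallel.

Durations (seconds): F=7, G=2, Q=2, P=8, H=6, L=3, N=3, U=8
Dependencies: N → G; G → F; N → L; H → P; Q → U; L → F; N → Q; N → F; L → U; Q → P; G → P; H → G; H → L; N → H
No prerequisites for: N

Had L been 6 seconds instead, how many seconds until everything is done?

23

Baseline: N→H→L→U = 3+6+3+8 = 20 → 20 seconds.
Since L is critical, the +3 change carries straight to that chain (now 23 seconds).
That remains the longest chain; total 23 seconds.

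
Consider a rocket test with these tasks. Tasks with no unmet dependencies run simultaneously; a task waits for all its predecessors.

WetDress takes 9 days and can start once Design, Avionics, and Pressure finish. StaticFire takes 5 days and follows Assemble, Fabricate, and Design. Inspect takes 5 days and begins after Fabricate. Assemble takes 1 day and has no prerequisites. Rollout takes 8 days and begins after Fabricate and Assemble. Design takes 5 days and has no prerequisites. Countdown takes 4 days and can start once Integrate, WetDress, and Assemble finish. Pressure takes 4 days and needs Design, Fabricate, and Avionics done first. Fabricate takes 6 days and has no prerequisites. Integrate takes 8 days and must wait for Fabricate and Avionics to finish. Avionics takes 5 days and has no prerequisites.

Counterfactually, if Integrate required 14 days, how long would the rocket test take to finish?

24

As given, the longest chain is Fabricate→Pressure→WetDress→Countdown = 6+4+9+4 = 23, so the finish is 23 days.
Integrate has 5 days of float (longest path through it is 18).
The binding chain switches to Fabricate→Integrate→Countdown = 6+14+4 = 24; finish 24 days.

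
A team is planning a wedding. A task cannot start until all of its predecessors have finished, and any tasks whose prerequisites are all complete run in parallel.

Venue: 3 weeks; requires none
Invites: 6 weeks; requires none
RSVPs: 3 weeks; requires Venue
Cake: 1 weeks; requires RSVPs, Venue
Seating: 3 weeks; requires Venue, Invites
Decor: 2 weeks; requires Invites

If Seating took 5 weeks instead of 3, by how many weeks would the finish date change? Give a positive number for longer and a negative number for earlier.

As given, the longest chain is Invites→Seating = 6+3 = 9, so the finish is 9 weeks.
Seating is on the critical path; changing it to 5 makes that path 11 weeks.
No other chain overtakes it, so the finish is 11 weeks.
Change in finish: 11 − 9 = +2 weeks.

2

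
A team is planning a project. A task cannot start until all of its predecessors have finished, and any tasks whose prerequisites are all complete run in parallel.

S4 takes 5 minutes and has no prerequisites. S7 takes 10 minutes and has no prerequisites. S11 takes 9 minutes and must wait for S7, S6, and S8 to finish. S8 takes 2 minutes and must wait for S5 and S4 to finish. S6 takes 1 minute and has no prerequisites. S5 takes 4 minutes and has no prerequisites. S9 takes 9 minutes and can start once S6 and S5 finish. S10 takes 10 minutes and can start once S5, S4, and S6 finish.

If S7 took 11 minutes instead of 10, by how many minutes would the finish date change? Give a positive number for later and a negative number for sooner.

The binding path is S7→S11 = 10+9 = 19; finish at 19 minutes.
S7 lies on that path, so at 11 minutes the path becomes 20 minutes.
That remains the longest chain; total 20 minutes.
Change in finish: 20 − 19 = +1 minutes.

1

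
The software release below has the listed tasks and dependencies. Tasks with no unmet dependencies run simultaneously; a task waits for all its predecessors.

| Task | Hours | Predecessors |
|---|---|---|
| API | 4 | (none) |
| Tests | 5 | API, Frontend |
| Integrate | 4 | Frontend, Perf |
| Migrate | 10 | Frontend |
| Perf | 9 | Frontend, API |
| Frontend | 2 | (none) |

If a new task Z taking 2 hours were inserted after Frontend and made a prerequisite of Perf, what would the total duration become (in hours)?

Originally the project takes 17 hours.
With Z inserted, Perf now waits for max(Frontend, API, Z).
New critical path: Frontend→Z→Perf→Integrate = 2+2+9+4 = 17 ⇒ 17 hours.

17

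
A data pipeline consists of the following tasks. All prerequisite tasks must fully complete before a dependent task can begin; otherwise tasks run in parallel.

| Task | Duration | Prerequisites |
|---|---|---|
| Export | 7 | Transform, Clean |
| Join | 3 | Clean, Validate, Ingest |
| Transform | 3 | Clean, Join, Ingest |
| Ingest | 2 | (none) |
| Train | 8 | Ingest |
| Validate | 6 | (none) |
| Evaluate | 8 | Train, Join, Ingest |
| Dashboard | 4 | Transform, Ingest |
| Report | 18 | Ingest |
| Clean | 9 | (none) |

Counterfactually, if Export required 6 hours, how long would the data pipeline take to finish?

The binding path is Clean→Join→Transform→Export = 9+3+3+7 = 22; finish at 22 hours.
Export is on the critical path; changing it to 6 makes that path 21 hours.
That remains the longest chain; total 21 hours.

21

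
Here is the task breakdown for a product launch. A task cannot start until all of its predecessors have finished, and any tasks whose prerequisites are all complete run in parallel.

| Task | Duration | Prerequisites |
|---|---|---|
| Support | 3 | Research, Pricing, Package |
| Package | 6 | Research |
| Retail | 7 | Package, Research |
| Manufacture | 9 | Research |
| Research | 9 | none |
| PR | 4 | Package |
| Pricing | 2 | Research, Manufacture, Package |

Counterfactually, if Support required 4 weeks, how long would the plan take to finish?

24

Critical path before the change: Research→Manufacture→Pricing→Support = 9+9+2+3 = 23 giving 23 weeks.
Since Support is critical, the +1 change carries straight to that chain (now 24 weeks).
That remains the longest chain; total 24 weeks.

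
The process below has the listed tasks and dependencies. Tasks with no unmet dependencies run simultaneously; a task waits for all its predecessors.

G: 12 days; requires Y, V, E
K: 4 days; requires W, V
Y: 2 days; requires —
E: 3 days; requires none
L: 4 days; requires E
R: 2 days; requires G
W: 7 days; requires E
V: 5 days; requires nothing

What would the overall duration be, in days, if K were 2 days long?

The binding path is V→G→R = 5+12+2 = 19; finish at 19 days.
K has 5 days of float (longest path through it is 14).
The critical path is still V→G→R; finish is now 19 days.

19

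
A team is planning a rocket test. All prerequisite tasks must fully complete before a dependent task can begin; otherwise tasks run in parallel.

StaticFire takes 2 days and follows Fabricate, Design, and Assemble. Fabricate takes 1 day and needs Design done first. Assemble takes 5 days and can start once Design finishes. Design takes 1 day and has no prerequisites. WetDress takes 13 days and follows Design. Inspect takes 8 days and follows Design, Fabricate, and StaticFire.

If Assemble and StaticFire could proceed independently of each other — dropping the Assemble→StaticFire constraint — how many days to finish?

Before: longest chain Design→Assemble→StaticFire→Inspect = 1+5+2+8 = 16, finish 16.
Without Assemble→StaticFire, StaticFire's earliest start moves from 6 to 2.
New critical path: Design→WetDress = 1+13 = 14 ⇒ 14 days.

14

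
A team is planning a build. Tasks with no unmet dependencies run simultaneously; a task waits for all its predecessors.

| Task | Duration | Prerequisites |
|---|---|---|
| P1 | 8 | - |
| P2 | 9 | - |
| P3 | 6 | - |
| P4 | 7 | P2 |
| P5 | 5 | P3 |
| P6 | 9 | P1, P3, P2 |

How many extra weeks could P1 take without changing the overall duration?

The longest chain is P2→P6 = 9+9 = 18; overall finish 18 weeks.
P1 finishes as early as 8 and must finish by 9.
Slack of P1 = 1 − 0 = 1 week.

1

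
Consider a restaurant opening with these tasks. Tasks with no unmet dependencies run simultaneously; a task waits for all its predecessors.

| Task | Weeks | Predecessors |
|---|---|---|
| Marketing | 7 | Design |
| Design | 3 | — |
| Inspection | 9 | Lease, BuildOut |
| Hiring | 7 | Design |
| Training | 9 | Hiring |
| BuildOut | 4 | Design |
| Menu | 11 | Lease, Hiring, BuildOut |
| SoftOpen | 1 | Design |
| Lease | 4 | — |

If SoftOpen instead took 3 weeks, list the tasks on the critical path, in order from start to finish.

Design, Hiring, Menu

Critical path before the change: Design→Hiring→Menu = 3+7+11 = 21 giving 21 weeks.
The longest path through SoftOpen is only 4 weeks, so SoftOpen has float 17.
The critical path is still Design→Hiring→Menu; finish is now 21 weeks.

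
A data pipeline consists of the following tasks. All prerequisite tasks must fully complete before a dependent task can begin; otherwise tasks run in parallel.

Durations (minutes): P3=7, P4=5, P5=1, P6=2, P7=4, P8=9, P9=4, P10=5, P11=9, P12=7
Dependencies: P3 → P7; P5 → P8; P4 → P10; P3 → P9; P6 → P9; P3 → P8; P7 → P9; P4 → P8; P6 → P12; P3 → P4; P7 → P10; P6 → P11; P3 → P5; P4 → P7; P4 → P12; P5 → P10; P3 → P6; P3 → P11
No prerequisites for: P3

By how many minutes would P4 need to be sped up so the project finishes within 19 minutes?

Current finish: 21 minutes; target: 19.
P4 is on every critical path, so each minute cut from P4 cuts the finish by one (this holds down to a finish of 18).
Need 21 − 19 = 2 minutes off P4 → P4 becomes 3 minutes, finish becomes 19.

2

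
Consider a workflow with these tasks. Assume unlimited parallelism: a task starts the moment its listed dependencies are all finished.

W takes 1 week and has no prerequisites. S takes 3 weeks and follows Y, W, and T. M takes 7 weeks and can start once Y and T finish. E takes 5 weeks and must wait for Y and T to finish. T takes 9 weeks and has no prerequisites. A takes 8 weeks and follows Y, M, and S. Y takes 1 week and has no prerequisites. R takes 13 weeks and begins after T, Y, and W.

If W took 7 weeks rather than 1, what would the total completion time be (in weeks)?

24

As given, the longest chain is T→M→A = 9+7+8 = 24, so the finish is 24 weeks.
W is off the critical path — its longest chain is 14 weeks, giving 10 of slack.
That remains the longest chain; total 24 weeks.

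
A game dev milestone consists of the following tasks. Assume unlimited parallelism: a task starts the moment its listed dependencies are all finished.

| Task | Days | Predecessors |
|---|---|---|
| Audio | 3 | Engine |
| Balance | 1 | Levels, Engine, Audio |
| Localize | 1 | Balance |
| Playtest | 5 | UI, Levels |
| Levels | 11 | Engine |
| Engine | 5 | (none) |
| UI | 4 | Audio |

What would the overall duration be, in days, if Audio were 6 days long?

21

The binding path is Engine→Levels→Playtest = 5+11+5 = 21; finish at 21 days.
The longest path through Audio is only 17 days, so Audio has float 4.
That remains the longest chain; total 21 days.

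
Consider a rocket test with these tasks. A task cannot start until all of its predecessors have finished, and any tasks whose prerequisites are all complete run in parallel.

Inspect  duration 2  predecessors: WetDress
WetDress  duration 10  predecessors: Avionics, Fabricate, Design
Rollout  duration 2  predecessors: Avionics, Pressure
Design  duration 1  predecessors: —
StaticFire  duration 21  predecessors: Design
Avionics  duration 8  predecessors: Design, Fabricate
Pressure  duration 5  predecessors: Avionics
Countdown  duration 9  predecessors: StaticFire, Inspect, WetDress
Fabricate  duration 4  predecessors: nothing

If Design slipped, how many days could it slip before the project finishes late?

2

The longest chain is Fabricate→Avionics→WetDress→Inspect→Countdown = 4+8+10+2+9 = 33; overall finish 33 days.
The longest chain containing Design totals 31 days.
Slack of Design = 2 − 0 = 2 days.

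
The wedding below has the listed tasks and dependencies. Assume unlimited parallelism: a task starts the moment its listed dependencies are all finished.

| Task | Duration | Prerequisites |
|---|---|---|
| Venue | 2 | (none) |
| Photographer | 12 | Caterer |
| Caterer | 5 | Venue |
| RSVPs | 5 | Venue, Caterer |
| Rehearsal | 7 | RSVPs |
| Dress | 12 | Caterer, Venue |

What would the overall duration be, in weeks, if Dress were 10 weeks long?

19

Critical path before the change: Venue→Caterer→Dress = 2+5+12 = 19 giving 19 weeks.
Dress lies on that path, so at 10 weeks the path becomes 17 weeks.
The binding chain switches to Venue→Caterer→RSVPs→Rehearsal = 2+5+5+7 = 19; finish 19 weeks.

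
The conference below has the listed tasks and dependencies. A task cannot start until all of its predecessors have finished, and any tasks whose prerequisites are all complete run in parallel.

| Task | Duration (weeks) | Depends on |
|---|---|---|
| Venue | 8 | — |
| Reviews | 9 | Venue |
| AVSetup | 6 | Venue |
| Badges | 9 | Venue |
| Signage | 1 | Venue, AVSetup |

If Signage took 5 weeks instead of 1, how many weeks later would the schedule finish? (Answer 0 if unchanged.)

Critical path before the change: Venue→Reviews = 8+9 = 17 giving 17 weeks.
Signage is off the critical path — its longest chain is 15 weeks, giving 2 of slack.
The binding chain switches to Venue→AVSetup→Signage = 8+6+5 = 19; finish 19 weeks.
Change in finish: 19 − 17 = +2 weeks.

2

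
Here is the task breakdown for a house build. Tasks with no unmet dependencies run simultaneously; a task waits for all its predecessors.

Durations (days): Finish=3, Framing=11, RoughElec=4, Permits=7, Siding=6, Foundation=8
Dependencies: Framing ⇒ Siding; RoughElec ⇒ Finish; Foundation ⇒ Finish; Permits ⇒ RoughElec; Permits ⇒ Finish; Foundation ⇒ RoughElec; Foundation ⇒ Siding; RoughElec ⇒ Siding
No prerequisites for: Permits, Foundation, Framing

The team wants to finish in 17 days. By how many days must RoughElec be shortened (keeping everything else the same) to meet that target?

1

Current finish: 18 days; target: 17.
RoughElec is on every critical path, so each day cut from RoughElec cuts the finish by one (this holds down to a finish of 17).
Need 18 − 17 = 1 day off RoughElec → RoughElec becomes 3 days, finish becomes 17.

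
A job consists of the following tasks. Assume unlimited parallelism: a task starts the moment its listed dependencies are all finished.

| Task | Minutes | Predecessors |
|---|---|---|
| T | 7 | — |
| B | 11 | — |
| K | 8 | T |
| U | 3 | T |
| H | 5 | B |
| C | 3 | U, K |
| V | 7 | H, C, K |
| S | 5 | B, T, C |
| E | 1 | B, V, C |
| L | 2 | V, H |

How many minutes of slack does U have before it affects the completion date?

5

Critical path: T→K→C→V→L = 7+8+3+7+2 = 27, so the finish is 27 minutes.
The longest chain containing U totals 22 minutes.
Slack of U = 12 − 7 = 5 minutes.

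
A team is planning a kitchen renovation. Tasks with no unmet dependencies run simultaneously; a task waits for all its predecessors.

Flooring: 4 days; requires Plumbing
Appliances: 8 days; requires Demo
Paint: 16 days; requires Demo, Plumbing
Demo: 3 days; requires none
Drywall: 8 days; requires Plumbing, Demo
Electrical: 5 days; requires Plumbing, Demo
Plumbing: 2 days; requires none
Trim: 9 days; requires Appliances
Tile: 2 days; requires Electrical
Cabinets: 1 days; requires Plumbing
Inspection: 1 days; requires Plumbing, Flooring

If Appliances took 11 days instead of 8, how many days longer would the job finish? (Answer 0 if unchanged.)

3

Critical path before the change: Demo→Appliances→Trim = 3+8+9 = 20 giving 20 days.
Since Appliances is critical, the +3 change carries straight to that chain (now 23 days).
No other chain overtakes it, so the finish is 23 days.
Change in finish: 23 − 20 = +3 days.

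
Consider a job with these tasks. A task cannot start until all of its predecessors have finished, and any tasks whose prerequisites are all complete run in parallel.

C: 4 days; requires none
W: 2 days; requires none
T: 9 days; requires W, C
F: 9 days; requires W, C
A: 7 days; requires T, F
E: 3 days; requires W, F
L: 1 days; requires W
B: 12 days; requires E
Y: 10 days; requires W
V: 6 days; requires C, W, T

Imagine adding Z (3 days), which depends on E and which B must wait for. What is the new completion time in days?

Originally the schedule takes 28 days.
With Z inserted, B now waits for max(E, Z).
New critical path: C→F→E→Z→B = 4+9+3+3+12 = 31 ⇒ 31 days.

31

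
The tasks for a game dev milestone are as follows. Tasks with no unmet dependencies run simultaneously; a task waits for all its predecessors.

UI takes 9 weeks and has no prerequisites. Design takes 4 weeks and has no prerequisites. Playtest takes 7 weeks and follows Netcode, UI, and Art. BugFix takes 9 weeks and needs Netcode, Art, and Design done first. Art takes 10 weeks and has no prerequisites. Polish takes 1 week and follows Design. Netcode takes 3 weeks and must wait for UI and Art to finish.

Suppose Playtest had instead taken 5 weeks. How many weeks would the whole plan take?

The binding path is Art→Netcode→BugFix = 10+3+9 = 22; finish at 22 weeks.
Playtest has 2 weeks of float (longest path through it is 20).
That remains the longest chain; total 22 weeks.

22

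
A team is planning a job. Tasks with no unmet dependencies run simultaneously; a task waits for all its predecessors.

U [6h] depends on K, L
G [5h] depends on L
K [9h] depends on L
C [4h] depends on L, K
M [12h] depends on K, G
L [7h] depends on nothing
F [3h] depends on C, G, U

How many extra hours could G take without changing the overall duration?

4

Critical path: L→K→M = 7+9+12 = 28, so the finish is 28 hours.
Longest path through G: 24 hours (earliest finish 12, latest finish 16).
Slack of G = 11 − 7 = 4 hours.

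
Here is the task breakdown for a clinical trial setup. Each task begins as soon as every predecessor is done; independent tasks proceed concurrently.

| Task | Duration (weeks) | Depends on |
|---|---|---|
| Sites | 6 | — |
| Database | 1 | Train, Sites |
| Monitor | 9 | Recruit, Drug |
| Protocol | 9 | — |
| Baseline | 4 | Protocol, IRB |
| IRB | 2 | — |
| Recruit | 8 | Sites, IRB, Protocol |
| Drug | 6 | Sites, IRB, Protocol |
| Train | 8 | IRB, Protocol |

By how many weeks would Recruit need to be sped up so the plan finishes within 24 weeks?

Current finish: 26 weeks; target: 24.
Recruit is on every critical path, so each week cut from Recruit cuts the finish by one (this holds down to a finish of 24).
Need 26 − 24 = 2 weeks off Recruit → Recruit becomes 6 weeks, finish becomes 24.

2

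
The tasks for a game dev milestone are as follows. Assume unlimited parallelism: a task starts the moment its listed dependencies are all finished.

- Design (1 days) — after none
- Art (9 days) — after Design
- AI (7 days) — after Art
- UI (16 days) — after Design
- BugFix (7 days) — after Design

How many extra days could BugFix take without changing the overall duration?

Design→Art→AI = 1+9+7 = 17 sets the makespan at 17 days.
The longest chain containing BugFix totals 8 days.
Slack of BugFix = 10 − 1 = 9 days.

9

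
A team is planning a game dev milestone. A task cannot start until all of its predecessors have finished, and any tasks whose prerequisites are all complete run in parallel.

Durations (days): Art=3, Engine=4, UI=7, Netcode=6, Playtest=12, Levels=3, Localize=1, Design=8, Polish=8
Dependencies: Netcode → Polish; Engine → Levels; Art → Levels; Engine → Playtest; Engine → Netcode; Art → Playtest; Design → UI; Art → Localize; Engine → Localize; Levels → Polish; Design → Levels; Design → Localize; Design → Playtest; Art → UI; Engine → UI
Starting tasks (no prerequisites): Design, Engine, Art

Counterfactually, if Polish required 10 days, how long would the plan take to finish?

21

Critical path before the change: Design→Playtest = 8+12 = 20 giving 20 days.
Polish has 1 day of float (longest path through it is 19).
Now Design→Levels→Polish = 8+3+10 = 21 is longest, so the finish becomes 21 days.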